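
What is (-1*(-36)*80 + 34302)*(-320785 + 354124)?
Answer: 1239610698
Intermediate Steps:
(-1*(-36)*80 + 34302)*(-320785 + 354124) = (36*80 + 34302)*33339 = (2880 + 34302)*33339 = 37182*33339 = 1239610698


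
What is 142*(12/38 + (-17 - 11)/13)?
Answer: -64468/247 ≈ -261.00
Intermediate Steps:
142*(12/38 + (-17 - 11)/13) = 142*(12*(1/38) - 28*1/13) = 142*(6/19 - 28/13) = 142*(-454/247) = -64468/247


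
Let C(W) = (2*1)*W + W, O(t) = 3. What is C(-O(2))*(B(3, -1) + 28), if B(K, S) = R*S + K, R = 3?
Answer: -252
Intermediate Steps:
B(K, S) = K + 3*S (B(K, S) = 3*S + K = K + 3*S)
C(W) = 3*W (C(W) = 2*W + W = 3*W)
C(-O(2))*(B(3, -1) + 28) = (3*(-1*3))*((3 + 3*(-1)) + 28) = (3*(-3))*((3 - 3) + 28) = -9*(0 + 28) = -9*28 = -252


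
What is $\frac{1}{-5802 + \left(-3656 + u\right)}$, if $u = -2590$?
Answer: $- \frac{1}{12048} \approx -8.3001 \cdot 10^{-5}$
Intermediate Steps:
$\frac{1}{-5802 + \left(-3656 + u\right)} = \frac{1}{-5802 - 6246} = \frac{1}{-12048} = - \frac{1}{12048}$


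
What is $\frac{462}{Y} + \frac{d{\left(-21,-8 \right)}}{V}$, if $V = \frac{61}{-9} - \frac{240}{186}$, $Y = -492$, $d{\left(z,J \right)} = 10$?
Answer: $- \frac{402107}{184582} \approx -2.1785$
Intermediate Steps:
$V = - \frac{2251}{279}$ ($V = 61 \left(- \frac{1}{9}\right) - \frac{40}{31} = - \frac{61}{9} - \frac{40}{31} = - \frac{2251}{279} \approx -8.0681$)
$\frac{462}{Y} + \frac{d{\left(-21,-8 \right)}}{V} = \frac{462}{-492} + \frac{10}{- \frac{2251}{279}} = 462 \left(- \frac{1}{492}\right) + 10 \left(- \frac{279}{2251}\right) = - \frac{77}{82} - \frac{2790}{2251} = - \frac{402107}{184582}$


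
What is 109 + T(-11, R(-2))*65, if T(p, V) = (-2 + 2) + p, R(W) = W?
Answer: -606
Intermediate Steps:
T(p, V) = p (T(p, V) = 0 + p = p)
109 + T(-11, R(-2))*65 = 109 - 11*65 = 109 - 715 = -606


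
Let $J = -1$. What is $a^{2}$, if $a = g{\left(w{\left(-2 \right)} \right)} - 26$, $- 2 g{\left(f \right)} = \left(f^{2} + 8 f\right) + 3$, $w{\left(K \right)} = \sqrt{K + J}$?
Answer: $628 + 208 i \sqrt{3} \approx 628.0 + 360.27 i$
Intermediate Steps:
$w{\left(K \right)} = \sqrt{-1 + K}$ ($w{\left(K \right)} = \sqrt{K - 1} = \sqrt{-1 + K}$)
$g{\left(f \right)} = - \frac{3}{2} - 4 f - \frac{f^{2}}{2}$ ($g{\left(f \right)} = - \frac{\left(f^{2} + 8 f\right) + 3}{2} = - \frac{3 + f^{2} + 8 f}{2} = - \frac{3}{2} - 4 f - \frac{f^{2}}{2}$)
$a = -26 - 4 i \sqrt{3}$ ($a = \left(- \frac{3}{2} - 4 \sqrt{-1 - 2} - \frac{\left(\sqrt{-1 - 2}\right)^{2}}{2}\right) - 26 = \left(- \frac{3}{2} - 4 \sqrt{-3} - \frac{\left(\sqrt{-3}\right)^{2}}{2}\right) - 26 = \left(- \frac{3}{2} - 4 i \sqrt{3} - \frac{\left(i \sqrt{3}\right)^{2}}{2}\right) - 26 = \left(- \frac{3}{2} - 4 i \sqrt{3} - - \frac{3}{2}\right) - 26 = \left(- \frac{3}{2} - 4 i \sqrt{3} + \frac{3}{2}\right) - 26 = - 4 i \sqrt{3} - 26 = -26 - 4 i \sqrt{3} \approx -26.0 - 6.9282 i$)
$a^{2} = \left(-26 - 4 i \sqrt{3}\right)^{2}$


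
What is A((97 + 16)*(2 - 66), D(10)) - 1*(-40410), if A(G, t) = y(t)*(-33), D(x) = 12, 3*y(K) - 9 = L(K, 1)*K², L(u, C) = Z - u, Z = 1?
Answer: 57735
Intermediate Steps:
L(u, C) = 1 - u
y(K) = 3 + K²*(1 - K)/3 (y(K) = 3 + ((1 - K)*K²)/3 = 3 + (K²*(1 - K))/3 = 3 + K²*(1 - K)/3)
A(G, t) = -99 - 11*t²*(1 - t) (A(G, t) = (3 + t²*(1 - t)/3)*(-33) = -99 - 11*t²*(1 - t))
A((97 + 16)*(2 - 66), D(10)) - 1*(-40410) = (-99 + 11*12²*(-1 + 12)) - 1*(-40410) = (-99 + 11*144*11) + 40410 = (-99 + 17424) + 40410 = 17325 + 40410 = 57735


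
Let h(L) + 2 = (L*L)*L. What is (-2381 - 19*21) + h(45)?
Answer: 88343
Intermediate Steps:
h(L) = -2 + L³ (h(L) = -2 + (L*L)*L = -2 + L²*L = -2 + L³)
(-2381 - 19*21) + h(45) = (-2381 - 19*21) + (-2 + 45³) = (-2381 - 399) + (-2 + 91125) = -2780 + 91123 = 88343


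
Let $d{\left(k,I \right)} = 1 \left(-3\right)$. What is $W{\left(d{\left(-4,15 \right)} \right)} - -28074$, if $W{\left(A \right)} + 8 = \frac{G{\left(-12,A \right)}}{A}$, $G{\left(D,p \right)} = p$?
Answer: $28067$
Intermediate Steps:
$d{\left(k,I \right)} = -3$
$W{\left(A \right)} = -7$ ($W{\left(A \right)} = -8 + \frac{A}{A} = -8 + 1 = -7$)
$W{\left(d{\left(-4,15 \right)} \right)} - -28074 = -7 - -28074 = -7 + 28074 = 28067$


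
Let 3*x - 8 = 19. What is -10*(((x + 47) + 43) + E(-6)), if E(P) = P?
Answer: -930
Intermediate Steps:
x = 9 (x = 8/3 + (⅓)*19 = 8/3 + 19/3 = 9)
-10*(((x + 47) + 43) + E(-6)) = -10*(((9 + 47) + 43) - 6) = -10*((56 + 43) - 6) = -10*(99 - 6) = -10*93 = -930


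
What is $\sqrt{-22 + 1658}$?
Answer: $2 \sqrt{409} \approx 40.448$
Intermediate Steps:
$\sqrt{-22 + 1658} = \sqrt{1636} = 2 \sqrt{409}$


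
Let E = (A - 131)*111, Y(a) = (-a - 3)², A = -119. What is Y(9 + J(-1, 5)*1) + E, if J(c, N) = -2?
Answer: -27650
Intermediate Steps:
Y(a) = (-3 - a)²
E = -27750 (E = (-119 - 131)*111 = -250*111 = -27750)
Y(9 + J(-1, 5)*1) + E = (3 + (9 - 2*1))² - 27750 = (3 + (9 - 2))² - 27750 = (3 + 7)² - 27750 = 10² - 27750 = 100 - 27750 = -27650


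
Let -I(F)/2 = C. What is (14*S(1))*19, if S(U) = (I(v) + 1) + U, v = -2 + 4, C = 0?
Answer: 532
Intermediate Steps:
v = 2
I(F) = 0 (I(F) = -2*0 = 0)
S(U) = 1 + U (S(U) = (0 + 1) + U = 1 + U)
(14*S(1))*19 = (14*(1 + 1))*19 = (14*2)*19 = 28*19 = 532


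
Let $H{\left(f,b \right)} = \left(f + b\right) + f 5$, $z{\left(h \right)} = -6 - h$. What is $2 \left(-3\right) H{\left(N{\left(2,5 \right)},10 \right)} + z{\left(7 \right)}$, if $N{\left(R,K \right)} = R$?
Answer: $-145$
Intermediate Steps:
$H{\left(f,b \right)} = b + 6 f$ ($H{\left(f,b \right)} = \left(b + f\right) + 5 f = b + 6 f$)
$2 \left(-3\right) H{\left(N{\left(2,5 \right)},10 \right)} + z{\left(7 \right)} = 2 \left(-3\right) \left(10 + 6 \cdot 2\right) - 13 = - 6 \left(10 + 12\right) - 13 = \left(-6\right) 22 - 13 = -132 - 13 = -145$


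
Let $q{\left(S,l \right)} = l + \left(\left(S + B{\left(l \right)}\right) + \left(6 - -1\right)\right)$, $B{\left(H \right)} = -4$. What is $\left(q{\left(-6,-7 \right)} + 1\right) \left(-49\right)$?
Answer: $441$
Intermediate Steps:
$q{\left(S,l \right)} = 3 + S + l$ ($q{\left(S,l \right)} = l + \left(\left(S - 4\right) + \left(6 - -1\right)\right) = l + \left(\left(-4 + S\right) + \left(6 + 1\right)\right) = l + \left(\left(-4 + S\right) + 7\right) = l + \left(3 + S\right) = 3 + S + l$)
$\left(q{\left(-6,-7 \right)} + 1\right) \left(-49\right) = \left(\left(3 - 6 - 7\right) + 1\right) \left(-49\right) = \left(-10 + 1\right) \left(-49\right) = \left(-9\right) \left(-49\right) = 441$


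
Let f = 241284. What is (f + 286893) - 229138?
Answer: 299039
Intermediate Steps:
(f + 286893) - 229138 = (241284 + 286893) - 229138 = 528177 - 229138 = 299039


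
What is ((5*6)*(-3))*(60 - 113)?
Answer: 4770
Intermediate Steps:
((5*6)*(-3))*(60 - 113) = (30*(-3))*(-53) = -90*(-53) = 4770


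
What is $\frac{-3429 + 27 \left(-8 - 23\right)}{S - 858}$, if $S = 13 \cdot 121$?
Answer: $- \frac{4266}{715} \approx -5.9664$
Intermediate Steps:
$S = 1573$
$\frac{-3429 + 27 \left(-8 - 23\right)}{S - 858} = \frac{-3429 + 27 \left(-8 - 23\right)}{1573 - 858} = \frac{-3429 + 27 \left(-31\right)}{715} = \left(-3429 - 837\right) \frac{1}{715} = \left(-4266\right) \frac{1}{715} = - \frac{4266}{715}$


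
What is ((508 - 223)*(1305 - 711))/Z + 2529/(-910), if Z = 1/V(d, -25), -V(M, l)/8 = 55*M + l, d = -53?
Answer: 3623347725471/910 ≈ 3.9817e+9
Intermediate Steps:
V(M, l) = -440*M - 8*l (V(M, l) = -8*(55*M + l) = -8*(l + 55*M) = -440*M - 8*l)
Z = 1/23520 (Z = 1/(-440*(-53) - 8*(-25)) = 1/(23320 + 200) = 1/23520 ≈ 4.2517e-5)
((508 - 223)*(1305 - 711))/Z + 2529/(-910) = ((508 - 223)*(1305 - 711))/(1/23520) + 2529/(-910) = (285*594)*23520 + 2529*(-1/910) = 169290*23520 - 2529/910 = 3981700800 - 2529/910 = 3623347725471/910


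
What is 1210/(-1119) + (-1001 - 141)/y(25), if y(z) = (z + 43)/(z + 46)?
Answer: -45406519/38046 ≈ -1193.5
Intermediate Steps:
y(z) = (43 + z)/(46 + z)
1210/(-1119) + (-1001 - 141)/y(25) = 1210/(-1119) + (-1001 - 141)/(((43 + 25)/(46 + 25))) = 1210*(-1/1119) - 1142/(68/71) = -1210/1119 - 1142/((1/71)*68) = -1210/1119 - 1142/68/71 = -1210/1119 - 1142*71/68 = -1210/1119 - 40541/34 = -45406519/38046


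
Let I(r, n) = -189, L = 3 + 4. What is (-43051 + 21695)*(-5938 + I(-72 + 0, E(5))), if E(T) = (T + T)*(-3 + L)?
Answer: 130848212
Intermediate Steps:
L = 7
E(T) = 8*T (E(T) = (T + T)*(-3 + 7) = (2*T)*4 = 8*T)
(-43051 + 21695)*(-5938 + I(-72 + 0, E(5))) = (-43051 + 21695)*(-5938 - 189) = -21356*(-6127) = 130848212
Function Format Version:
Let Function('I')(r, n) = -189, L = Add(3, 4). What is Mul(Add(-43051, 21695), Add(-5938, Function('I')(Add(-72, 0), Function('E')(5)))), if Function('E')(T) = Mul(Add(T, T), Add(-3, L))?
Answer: 130848212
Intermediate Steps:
L = 7
Function('E')(T) = Mul(8, T) (Function('E')(T) = Mul(Add(T, T), Add(-3, 7)) = Mul(Mul(2, T), 4) = Mul(8, T))
Mul(Add(-43051, 21695), Add(-5938, Function('I')(Add(-72, 0), Function('E')(5)))) = Mul(Add(-43051, 21695), Add(-5938, -189)) = Mul(-21356, -6127) = 130848212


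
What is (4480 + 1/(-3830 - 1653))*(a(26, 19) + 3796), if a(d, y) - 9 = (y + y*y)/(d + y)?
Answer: 843055518319/49347 ≈ 1.7084e+7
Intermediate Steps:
a(d, y) = 9 + (y + y²)/(d + y) (a(d, y) = 9 + (y + y*y)/(d + y) = 9 + (y + y²)/(d + y))
(4480 + 1/(-3830 - 1653))*(a(26, 19) + 3796) = (4480 + 1/(-3830 - 1653))*((19² + 9*26 + 10*19)/(26 + 19) + 3796) = (4480 + 1/(-5483))*((361 + 234 + 190)/45 + 3796) = (4480 - 1/5483)*((1/45)*785 + 3796) = 24563839*(157/9 + 3796)/5483 = (24563839/5483)*(34321/9) = 843055518319/49347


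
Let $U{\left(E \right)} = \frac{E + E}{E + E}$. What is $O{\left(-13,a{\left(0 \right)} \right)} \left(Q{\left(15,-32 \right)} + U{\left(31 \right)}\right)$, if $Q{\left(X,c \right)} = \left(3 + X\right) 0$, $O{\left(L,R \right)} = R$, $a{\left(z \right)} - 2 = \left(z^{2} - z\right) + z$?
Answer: $2$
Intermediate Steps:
$a{\left(z \right)} = 2 + z^{2}$ ($a{\left(z \right)} = 2 + \left(\left(z^{2} - z\right) + z\right) = 2 + z^{2}$)
$Q{\left(X,c \right)} = 0$
$U{\left(E \right)} = 1$ ($U{\left(E \right)} = \frac{2 E}{2 E} = 2 E \frac{1}{2 E} = 1$)
$O{\left(-13,a{\left(0 \right)} \right)} \left(Q{\left(15,-32 \right)} + U{\left(31 \right)}\right) = \left(2 + 0^{2}\right) \left(0 + 1\right) = \left(2 + 0\right) 1 = 2 \cdot 1 = 2$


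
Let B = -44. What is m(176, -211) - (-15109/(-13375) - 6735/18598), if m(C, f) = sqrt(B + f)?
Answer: -190916557/248748250 + I*sqrt(255) ≈ -0.76751 + 15.969*I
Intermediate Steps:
m(C, f) = sqrt(-44 + f)
m(176, -211) - (-15109/(-13375) - 6735/18598) = sqrt(-44 - 211) - (-15109/(-13375) - 6735/18598) = sqrt(-255) - (-15109*(-1/13375) - 6735*1/18598) = I*sqrt(255) - (15109/13375 - 6735/18598) = I*sqrt(255) - 1*190916557/248748250 = I*sqrt(255) - 190916557/248748250 = -190916557/248748250 + I*sqrt(255)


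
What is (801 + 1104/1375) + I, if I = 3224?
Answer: 5535479/1375 ≈ 4025.8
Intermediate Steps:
(801 + 1104/1375) + I = (801 + 1104/1375) + 3224 = 1102479/1375 + 3224 = 5535479/1375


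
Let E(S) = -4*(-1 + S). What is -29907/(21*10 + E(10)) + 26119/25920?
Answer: -128440789/751680 ≈ -170.87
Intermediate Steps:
E(S) = 4 - 4*S
-29907/(21*10 + E(10)) + 26119/25920 = -29907/(21*10 + (4 - 4*10)) + 26119/25920 = -29907/(210 + (4 - 40)) + 26119*(1/25920) = -29907/(210 - 36) + 26119/25920 = -29907/174 + 26119/25920 = -29907*1/174 + 26119/25920 = -9969/58 + 26119/25920 = -128440789/751680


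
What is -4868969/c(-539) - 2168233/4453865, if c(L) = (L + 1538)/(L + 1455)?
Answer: -19864131409574227/4449411135 ≈ -4.4644e+6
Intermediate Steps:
c(L) = (1538 + L)/(1455 + L)
-4868969/c(-539) - 2168233/4453865 = -4868969*(1455 - 539)/(1538 - 539) - 2168233/4453865 = -4868969/(999/916) - 2168233*1/4453865 = -4868969/((1/916)*999) - 2168233/4453865 = -4868969/999/916 - 2168233/4453865 = -4868969*916/999 - 2168233/4453865 = -4459975604/999 - 2168233/4453865 = -19864131409574227/4449411135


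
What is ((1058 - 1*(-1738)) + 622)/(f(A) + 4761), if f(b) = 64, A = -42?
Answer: 3418/4825 ≈ 0.70839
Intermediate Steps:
((1058 - 1*(-1738)) + 622)/(f(A) + 4761) = ((1058 - 1*(-1738)) + 622)/(64 + 4761) = ((1058 + 1738) + 622)/4825 = (2796 + 622)*(1/4825) = 3418*(1/4825) = 3418/4825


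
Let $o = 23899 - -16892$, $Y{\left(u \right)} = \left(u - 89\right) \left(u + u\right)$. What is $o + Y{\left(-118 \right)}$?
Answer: $89643$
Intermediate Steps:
$Y{\left(u \right)} = 2 u \left(-89 + u\right)$ ($Y{\left(u \right)} = \left(-89 + u\right) 2 u = 2 u \left(-89 + u\right)$)
$o = 40791$ ($o = 23899 + 16892 = 40791$)
$o + Y{\left(-118 \right)} = 40791 + 2 \left(-118\right) \left(-89 - 118\right) = 40791 + 2 \left(-118\right) \left(-207\right) = 40791 + 48852 = 89643$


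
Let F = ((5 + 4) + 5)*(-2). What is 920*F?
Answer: -25760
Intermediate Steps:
F = -28 (F = (9 + 5)*(-2) = 14*(-2) = -28)
920*F = 920*(-28) = -25760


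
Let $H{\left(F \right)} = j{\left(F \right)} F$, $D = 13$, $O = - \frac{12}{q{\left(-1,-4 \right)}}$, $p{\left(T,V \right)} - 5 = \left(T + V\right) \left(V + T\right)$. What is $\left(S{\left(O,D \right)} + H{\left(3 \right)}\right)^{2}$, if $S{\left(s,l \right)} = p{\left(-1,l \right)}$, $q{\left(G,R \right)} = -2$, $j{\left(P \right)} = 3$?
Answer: $24964$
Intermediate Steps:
$p{\left(T,V \right)} = 5 + \left(T + V\right)^{2}$ ($p{\left(T,V \right)} = 5 + \left(T + V\right) \left(V + T\right) = 5 + \left(T + V\right) \left(T + V\right) = 5 + \left(T + V\right)^{2}$)
$O = 6$ ($O = - \frac{12}{-2} = \left(-12\right) \left(- \frac{1}{2}\right) = 6$)
$H{\left(F \right)} = 3 F$
$S{\left(s,l \right)} = 5 + \left(-1 + l\right)^{2}$
$\left(S{\left(O,D \right)} + H{\left(3 \right)}\right)^{2} = \left(\left(5 + \left(-1 + 13\right)^{2}\right) + 3 \cdot 3\right)^{2} = \left(\left(5 + 12^{2}\right) + 9\right)^{2} = \left(\left(5 + 144\right) + 9\right)^{2} = \left(149 + 9\right)^{2} = 158^{2} = 24964$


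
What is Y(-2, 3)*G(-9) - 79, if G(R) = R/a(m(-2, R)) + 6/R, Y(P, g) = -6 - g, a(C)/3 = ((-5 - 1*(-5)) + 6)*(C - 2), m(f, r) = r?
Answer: -1615/22 ≈ -73.409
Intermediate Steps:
a(C) = -36 + 18*C (a(C) = 3*(((-5 - 1*(-5)) + 6)*(C - 2)) = 3*(((-5 + 5) + 6)*(-2 + C)) = 3*((0 + 6)*(-2 + C)) = 3*(6*(-2 + C)) = 3*(-12 + 6*C) = -36 + 18*C)
G(R) = 6/R + R/(-36 + 18*R) (G(R) = R/(-36 + 18*R) + 6/R = 6/R + R/(-36 + 18*R))
Y(-2, 3)*G(-9) - 79 = (-6 - 1*3)*((1/18)*(-216 + (-9)**2 + 108*(-9))/(-9*(-2 - 9))) - 79 = (-6 - 3)*((1/18)*(-1/9)*(-216 + 81 - 972)/(-11)) - 79 = -(-1)*(-1)*(-1107)/(2*9*11) - 79 = -9*(-41/66) - 79 = 123/22 - 79 = -1615/22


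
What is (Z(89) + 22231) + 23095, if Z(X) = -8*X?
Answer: 44614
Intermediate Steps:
(Z(89) + 22231) + 23095 = (-8*89 + 22231) + 23095 = (-712 + 22231) + 23095 = 21519 + 23095 = 44614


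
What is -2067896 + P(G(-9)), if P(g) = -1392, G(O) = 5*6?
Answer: -2069288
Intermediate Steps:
G(O) = 30
-2067896 + P(G(-9)) = -2067896 - 1392 = -2069288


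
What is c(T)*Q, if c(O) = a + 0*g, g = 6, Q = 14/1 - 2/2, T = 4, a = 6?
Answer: 78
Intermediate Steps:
Q = 13 (Q = 14*1 - 2*½ = 14 - 1 = 13)
c(O) = 6 (c(O) = 6 + 0*6 = 6 + 0 = 6)
c(T)*Q = 6*13 = 78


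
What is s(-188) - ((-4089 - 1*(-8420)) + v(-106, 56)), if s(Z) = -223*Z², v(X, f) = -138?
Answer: -7885905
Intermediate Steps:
s(-188) - ((-4089 - 1*(-8420)) + v(-106, 56)) = -223*(-188)² - ((-4089 - 1*(-8420)) - 138) = -223*35344 - ((-4089 + 8420) - 138) = -7881712 - (4331 - 138) = -7881712 - 1*4193 = -7881712 - 4193 = -7885905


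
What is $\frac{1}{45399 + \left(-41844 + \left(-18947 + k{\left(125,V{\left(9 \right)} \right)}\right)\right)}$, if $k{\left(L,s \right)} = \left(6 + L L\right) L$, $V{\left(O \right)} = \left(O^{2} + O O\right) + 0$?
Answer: $\frac{1}{1938483} \approx 5.1587 \cdot 10^{-7}$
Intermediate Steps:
$V{\left(O \right)} = 2 O^{2}$ ($V{\left(O \right)} = \left(O^{2} + O^{2}\right) + 0 = 2 O^{2} + 0 = 2 O^{2}$)
$k{\left(L,s \right)} = L \left(6 + L^{2}\right)$ ($k{\left(L,s \right)} = \left(6 + L^{2}\right) L = L \left(6 + L^{2}\right)$)
$\frac{1}{45399 + \left(-41844 + \left(-18947 + k{\left(125,V{\left(9 \right)} \right)}\right)\right)} = \frac{1}{45399 - \left(60791 - 125 \left(6 + 125^{2}\right)\right)} = \frac{1}{45399 - \left(60791 - 125 \left(6 + 15625\right)\right)} = \frac{1}{45399 + \left(-41844 + \left(-18947 + 125 \cdot 15631\right)\right)} = \frac{1}{45399 + \left(-41844 + \left(-18947 + 1953875\right)\right)} = \frac{1}{45399 + \left(-41844 + 1934928\right)} = \frac{1}{45399 + 1893084} = \frac{1}{1938483}$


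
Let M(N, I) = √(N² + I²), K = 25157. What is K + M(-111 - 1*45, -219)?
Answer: 25157 + 3*√8033 ≈ 25426.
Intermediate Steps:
M(N, I) = √(I² + N²)
K + M(-111 - 1*45, -219) = 25157 + √((-219)² + (-111 - 1*45)²) = 25157 + √(47961 + (-111 - 45)²) = 25157 + √(47961 + (-156)²) = 25157 + √(47961 + 24336) = 25157 + √72297 = 25157 + 3*√8033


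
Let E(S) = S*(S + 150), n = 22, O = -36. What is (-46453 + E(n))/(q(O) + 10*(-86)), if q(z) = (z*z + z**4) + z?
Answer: -42669/1680016 ≈ -0.025398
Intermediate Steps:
q(z) = z + z**2 + z**4 (q(z) = (z**2 + z**4) + z = z + z**2 + z**4)
E(S) = S*(150 + S)
(-46453 + E(n))/(q(O) + 10*(-86)) = (-46453 + 22*(150 + 22))/(-36*(1 - 36 + (-36)**3) + 10*(-86)) = (-46453 + 22*172)/(-36*(1 - 36 - 46656) - 860) = (-46453 + 3784)/(-36*(-46691) - 860) = -42669/(1680876 - 860) = -42669/1680016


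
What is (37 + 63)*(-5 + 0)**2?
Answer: 2500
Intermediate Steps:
(37 + 63)*(-5 + 0)**2 = 100*(-5)**2 = 100*25 = 2500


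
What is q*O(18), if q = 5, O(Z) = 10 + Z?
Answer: 140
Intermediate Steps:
q*O(18) = 5*(10 + 18) = 5*28 = 140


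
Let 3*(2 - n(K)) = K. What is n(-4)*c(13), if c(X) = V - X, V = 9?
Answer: -40/3 ≈ -13.333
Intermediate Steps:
n(K) = 2 - K/3
c(X) = 9 - X
n(-4)*c(13) = (2 - ⅓*(-4))*(9 - 1*13) = (2 + 4/3)*(9 - 13) = (10/3)*(-4) = -40/3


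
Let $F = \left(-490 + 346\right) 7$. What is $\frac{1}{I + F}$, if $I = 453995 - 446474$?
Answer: $\frac{1}{6513} \approx 0.00015354$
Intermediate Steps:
$F = -1008$ ($F = \left(-144\right) 7 = -1008$)
$I = 7521$ ($I = 453995 - 446474 = 7521$)
$\frac{1}{I + F} = \frac{1}{7521 - 1008} = \frac{1}{6513}$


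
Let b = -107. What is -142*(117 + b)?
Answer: -1420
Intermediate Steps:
-142*(117 + b) = -142*(117 - 107) = -142*10 = -1420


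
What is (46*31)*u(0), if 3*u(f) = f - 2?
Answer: -2852/3 ≈ -950.67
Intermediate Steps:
u(f) = -⅔ + f/3 (u(f) = (f - 2)/3 = (-2 + f)/3 = -⅔ + f/3)
(46*31)*u(0) = (46*31)*(-⅔ + (⅓)*0) = 1426*(-⅔ + 0) = 1426*(-⅔) = -2852/3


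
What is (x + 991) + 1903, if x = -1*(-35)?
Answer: 2929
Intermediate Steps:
x = 35
(x + 991) + 1903 = (35 + 991) + 1903 = 1026 + 1903 = 2929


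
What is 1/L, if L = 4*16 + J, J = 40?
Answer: 1/104 ≈ 0.0096154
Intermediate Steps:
L = 104 (L = 4*16 + 40 = 64 + 40 = 104)
1/L = 1/104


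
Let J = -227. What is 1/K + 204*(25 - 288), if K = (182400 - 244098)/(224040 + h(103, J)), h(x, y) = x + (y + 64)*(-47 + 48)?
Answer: -551740846/10283 ≈ -53656.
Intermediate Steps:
h(x, y) = 64 + x + y (h(x, y) = x + (64 + y)*1 = x + (64 + y) = 64 + x + y)
K = -10283/37330 (K = (182400 - 244098)/(224040 + (64 + 103 - 227)) = -61698/(224040 - 60) = -61698/223980 = -61698*1/223980 = -10283/37330 ≈ -0.27546)
1/K + 204*(25 - 288) = 1/(-10283/37330) + 204*(25 - 288) = -37330/10283 + 204*(-263) = -37330/10283 - 53652 = -551740846/10283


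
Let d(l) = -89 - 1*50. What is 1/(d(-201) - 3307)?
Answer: -1/3446 ≈ -0.00029019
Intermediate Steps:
d(l) = -139 (d(l) = -89 - 50 = -139)
1/(d(-201) - 3307) = 1/(-139 - 3307) = 1/(-3446) = -1/3446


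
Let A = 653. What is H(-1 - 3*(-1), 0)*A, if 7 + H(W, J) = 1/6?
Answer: -26773/6 ≈ -4462.2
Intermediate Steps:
H(W, J) = -41/6 (H(W, J) = -7 + 1/6 = -7 + 1*(⅙) = -7 + ⅙ = -41/6)
H(-1 - 3*(-1), 0)*A = -41/6*653 = -26773/6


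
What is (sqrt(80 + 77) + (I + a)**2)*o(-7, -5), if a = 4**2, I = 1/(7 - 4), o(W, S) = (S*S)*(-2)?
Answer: -120050/9 - 50*sqrt(157) ≈ -13965.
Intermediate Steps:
o(W, S) = -2*S**2 (o(W, S) = S**2*(-2) = -2*S**2)
I = 1/3 ≈ 0.33333
a = 16
(sqrt(80 + 77) + (I + a)**2)*o(-7, -5) = (sqrt(80 + 77) + (1/3 + 16)**2)*(-2*(-5)**2) = (sqrt(157) + (49/3)**2)*(-2*25) = (sqrt(157) + 2401/9)*(-50) = (2401/9 + sqrt(157))*(-50) = -120050/9 - 50*sqrt(157)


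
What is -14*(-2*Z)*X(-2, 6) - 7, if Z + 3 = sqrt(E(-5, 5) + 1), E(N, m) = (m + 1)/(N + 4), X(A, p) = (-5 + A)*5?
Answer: 2933 - 980*I*sqrt(5) ≈ 2933.0 - 2191.3*I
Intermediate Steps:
X(A, p) = -25 + 5*A
E(N, m) = (1 + m)/(4 + N)
Z = -3 + I*sqrt(5) (Z = -3 + sqrt((1 + 5)/(4 - 5) + 1) = -3 + sqrt(6/(-1) + 1) = -3 + sqrt(-1*6 + 1) = -3 + sqrt(-6 + 1) = -3 + sqrt(-5) = -3 + I*sqrt(5) ≈ -3.0 + 2.2361*I)
-14*(-2*Z)*X(-2, 6) - 7 = -14*(-2*(-3 + I*sqrt(5)))*(-25 + 5*(-2)) - 7 = -14*(6 - 2*I*sqrt(5))*(-25 - 10) - 7 = -14*(6 - 2*I*sqrt(5))*(-35) - 7 = -14*(-210 + 70*I*sqrt(5)) - 7 = (2940 - 980*I*sqrt(5)) - 7 = 2933 - 980*I*sqrt(5)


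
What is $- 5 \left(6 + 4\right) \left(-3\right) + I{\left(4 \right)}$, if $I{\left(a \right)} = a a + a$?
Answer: $170$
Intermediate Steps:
$I{\left(a \right)} = a + a^{2}$ ($I{\left(a \right)} = a^{2} + a = a + a^{2}$)
$- 5 \left(6 + 4\right) \left(-3\right) + I{\left(4 \right)} = - 5 \left(6 + 4\right) \left(-3\right) + 4 \left(1 + 4\right) = \left(-5\right) 10 \left(-3\right) + 4 \cdot 5 = \left(-50\right) \left(-3\right) + 20 = 150 + 20 = 170$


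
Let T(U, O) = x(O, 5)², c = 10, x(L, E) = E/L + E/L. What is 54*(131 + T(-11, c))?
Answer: 7128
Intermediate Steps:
x(L, E) = 2*E/L
T(U, O) = 100/O² (T(U, O) = (2*5/O)² = (10/O)² = 100/O²)
54*(131 + T(-11, c)) = 54*(131 + 100/10²) = 54*(131 + 100*(1/100)) = 54*(131 + 1) = 54*132 = 7128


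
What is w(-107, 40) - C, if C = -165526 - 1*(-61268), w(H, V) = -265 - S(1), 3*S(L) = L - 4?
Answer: 103994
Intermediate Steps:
S(L) = -4/3 + L/3 (S(L) = (L - 4)/3 = (-4 + L)/3 = -4/3 + L/3)
w(H, V) = -264 (w(H, V) = -265 - (-4/3 + (⅓)*1) = -265 - (-4/3 + ⅓) = -265 - 1*(-1) = -265 + 1 = -264)
C = -104258 (C = -165526 + 61268 = -104258)
w(-107, 40) - C = -264 - 1*(-104258) = -264 + 104258 = 103994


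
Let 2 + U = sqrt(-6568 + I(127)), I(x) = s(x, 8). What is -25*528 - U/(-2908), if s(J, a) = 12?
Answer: -19192801/1454 + I*sqrt(1639)/1454 ≈ -13200.0 + 0.027844*I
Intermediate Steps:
I(x) = 12
U = -2 + 2*I*sqrt(1639) (U = -2 + sqrt(-6568 + 12) = -2 + sqrt(-6556) = -2 + 2*I*sqrt(1639) ≈ -2.0 + 80.969*I)
-25*528 - U/(-2908) = -25*528 - (-2 + 2*I*sqrt(1639))/(-2908) = -13200 - (-2 + 2*I*sqrt(1639))*(-1)/2908 = -13200 - (1/1454 - I*sqrt(1639)/1454) = -13200 + (-1/1454 + I*sqrt(1639)/1454) = -19192801/1454 + I*sqrt(1639)/1454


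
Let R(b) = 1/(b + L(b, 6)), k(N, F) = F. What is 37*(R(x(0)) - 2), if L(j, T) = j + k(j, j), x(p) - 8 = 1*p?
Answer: -1739/24 ≈ -72.458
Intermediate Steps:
x(p) = 8 + p (x(p) = 8 + 1*p = 8 + p)
L(j, T) = 2*j (L(j, T) = j + j = 2*j)
R(b) = 1/(3*b) (R(b) = 1/(b + 2*b) = 1/(3*b))
37*(R(x(0)) - 2) = 37*(1/(3*(8 + 0)) - 2) = 37*((1/3)/8 - 2) = 37*((1/3)*(1/8) - 2) = 37*(1/24 - 2) = 37*(-47/24) = -1739/24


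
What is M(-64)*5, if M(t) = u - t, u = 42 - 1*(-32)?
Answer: 690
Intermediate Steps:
u = 74 (u = 42 + 32 = 74)
M(t) = 74 - t
M(-64)*5 = (74 - 1*(-64))*5 = (74 + 64)*5 = 138*5 = 690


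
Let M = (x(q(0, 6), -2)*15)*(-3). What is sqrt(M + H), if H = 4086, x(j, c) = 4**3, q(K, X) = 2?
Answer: 3*sqrt(134) ≈ 34.728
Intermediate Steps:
x(j, c) = 64
M = -2880 (M = (64*15)*(-3) = 960*(-3) = -2880)
sqrt(M + H) = sqrt(-2880 + 4086) = sqrt(1206) = 3*sqrt(134)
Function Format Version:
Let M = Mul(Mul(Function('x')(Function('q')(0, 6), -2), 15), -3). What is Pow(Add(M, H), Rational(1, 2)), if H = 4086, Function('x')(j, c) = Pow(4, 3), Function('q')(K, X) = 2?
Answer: Mul(3, Pow(134, Rational(1, 2))) ≈ 34.728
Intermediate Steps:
Function('x')(j, c) = 64
M = -2880 (M = Mul(Mul(64, 15), -3) = Mul(960, -3) = -2880)
Pow(Add(M, H), Rational(1, 2)) = Pow(Add(-2880, 4086), Rational(1, 2)) = Pow(1206, Rational(1, 2)) = Mul(3, Pow(134, Rational(1, 2)))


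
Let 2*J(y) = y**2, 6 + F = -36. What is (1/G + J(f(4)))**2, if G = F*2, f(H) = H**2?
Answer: 115584001/7056 ≈ 16381.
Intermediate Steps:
F = -42 (F = -6 - 36 = -42)
J(y) = y**2/2
G = -84 (G = -42*2 = -84)
(1/G + J(f(4)))**2 = (1/(-84) + (4**2)**2/2)**2 = (-1/84 + (1/2)*16**2)**2 = (-1/84 + (1/2)*256)**2 = (-1/84 + 128)**2 = (10751/84)**2 = 115584001/7056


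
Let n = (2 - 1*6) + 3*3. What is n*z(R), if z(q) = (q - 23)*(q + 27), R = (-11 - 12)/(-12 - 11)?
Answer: -3080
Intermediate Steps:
R = 1 (R = -23/(-23) = -23*(-1/23) = 1)
z(q) = (-23 + q)*(27 + q)
n = 5 (n = (2 - 6) + 9 = -4 + 9 = 5)
n*z(R) = 5*(-621 + 1**2 + 4*1) = 5*(-621 + 1 + 4) = 5*(-616) = -3080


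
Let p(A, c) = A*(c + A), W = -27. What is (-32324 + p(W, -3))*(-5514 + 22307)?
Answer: -529214602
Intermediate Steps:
p(A, c) = A*(A + c)
(-32324 + p(W, -3))*(-5514 + 22307) = (-32324 - 27*(-27 - 3))*(-5514 + 22307) = (-32324 - 27*(-30))*16793 = (-32324 + 810)*16793 = -31514*16793 = -529214602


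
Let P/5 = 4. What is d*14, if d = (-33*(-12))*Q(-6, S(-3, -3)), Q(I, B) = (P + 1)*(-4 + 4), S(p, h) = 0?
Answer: 0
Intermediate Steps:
P = 20 (P = 5*4 = 20)
Q(I, B) = 0 (Q(I, B) = (20 + 1)*(-4 + 4) = 21*0 = 0)
d = 0 (d = -33*(-12)*0 = 396*0 = 0)
d*14 = 0*14 = 0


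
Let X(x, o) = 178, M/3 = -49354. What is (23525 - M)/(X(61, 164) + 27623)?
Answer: 171587/27801 ≈ 6.1720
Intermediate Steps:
M = -148062 (M = 3*(-49354) = -148062)
(23525 - M)/(X(61, 164) + 27623) = (23525 - 1*(-148062))/(178 + 27623) = (23525 + 148062)/27801 = 171587*(1/27801) = 171587/27801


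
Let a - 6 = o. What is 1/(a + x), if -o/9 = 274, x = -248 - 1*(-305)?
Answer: -1/2403 ≈ -0.00041615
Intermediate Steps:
x = 57 (x = -248 + 305 = 57)
o = -2466 (o = -9*274 = -2466)
a = -2460 (a = 6 - 2466 = -2460)
1/(a + x) = 1/(-2460 + 57) = 1/(-2403) = -1/2403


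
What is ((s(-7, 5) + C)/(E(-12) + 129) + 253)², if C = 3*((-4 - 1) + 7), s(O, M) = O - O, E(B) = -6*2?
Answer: 97397161/1521 ≈ 64035.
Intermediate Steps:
E(B) = -12
s(O, M) = 0
C = 6 (C = 3*(-5 + 7) = 3*2 = 6)
((s(-7, 5) + C)/(E(-12) + 129) + 253)² = ((0 + 6)/(-12 + 129) + 253)² = (6/117 + 253)² = (6*(1/117) + 253)² = (2/39 + 253)² = (9869/39)² = 97397161/1521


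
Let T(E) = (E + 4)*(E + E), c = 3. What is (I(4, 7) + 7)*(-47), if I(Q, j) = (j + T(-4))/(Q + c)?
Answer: -376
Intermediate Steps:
T(E) = 2*E*(4 + E) (T(E) = (4 + E)*(2*E) = 2*E*(4 + E))
I(Q, j) = j/(3 + Q) (I(Q, j) = (j + 2*(-4)*(4 - 4))/(Q + 3) = (j + 2*(-4)*0)/(3 + Q) = (j + 0)/(3 + Q) = j/(3 + Q))
(I(4, 7) + 7)*(-47) = (7/(3 + 4) + 7)*(-47) = (7/7 + 7)*(-47) = (7*(1/7) + 7)*(-47) = (1 + 7)*(-47) = 8*(-47) = -376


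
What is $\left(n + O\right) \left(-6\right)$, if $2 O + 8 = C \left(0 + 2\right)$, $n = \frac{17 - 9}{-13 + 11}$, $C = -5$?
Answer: $78$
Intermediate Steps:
$n = -4$ ($n = \frac{8}{-2} = 8 \left(- \frac{1}{2}\right) = -4$)
$O = -9$ ($O = -4 + \frac{\left(-5\right) \left(0 + 2\right)}{2} = -4 + \frac{\left(-5\right) 2}{2} = -4 + \frac{1}{2} \left(-10\right) = -4 - 5 = -9$)
$\left(n + O\right) \left(-6\right) = \left(-4 - 9\right) \left(-6\right) = \left(-13\right) \left(-6\right) = 78$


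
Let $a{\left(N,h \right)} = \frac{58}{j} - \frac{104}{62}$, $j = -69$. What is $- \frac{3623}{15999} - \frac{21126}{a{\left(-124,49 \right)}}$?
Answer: $\frac{361475761004}{43085307} \approx 8389.8$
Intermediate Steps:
$a{\left(N,h \right)} = - \frac{5386}{2139}$ ($a{\left(N,h \right)} = \frac{58}{-69} - \frac{104}{62} = 58 \left(- \frac{1}{69}\right) - \frac{52}{31} = - \frac{58}{69} - \frac{52}{31} = - \frac{5386}{2139}$)
$- \frac{3623}{15999} - \frac{21126}{a{\left(-124,49 \right)}} = - \frac{3623}{15999} - \frac{21126}{- \frac{5386}{2139}} = \left(-3623\right) \frac{1}{15999} - - \frac{22594257}{2693} = - \frac{3623}{15999} + \frac{22594257}{2693} = \frac{361475761004}{43085307}$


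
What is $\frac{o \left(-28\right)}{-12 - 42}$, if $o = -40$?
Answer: $- \frac{560}{27} \approx -20.741$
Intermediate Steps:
$\frac{o \left(-28\right)}{-12 - 42} = \frac{\left(-40\right) \left(-28\right)}{-12 - 42} = \frac{1120}{-54} = 1120 \left(- \frac{1}{54}\right) = - \frac{560}{27}$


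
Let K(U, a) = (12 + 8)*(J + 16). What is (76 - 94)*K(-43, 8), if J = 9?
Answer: -9000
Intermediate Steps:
K(U, a) = 500 (K(U, a) = (12 + 8)*(9 + 16) = 20*25 = 500)
(76 - 94)*K(-43, 8) = (76 - 94)*500 = -18*500 = -9000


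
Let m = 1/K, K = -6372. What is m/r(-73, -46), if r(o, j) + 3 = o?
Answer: 1/484272 ≈ 2.0650e-6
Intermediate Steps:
r(o, j) = -3 + o
m = -1/6372 (m = 1/(-6372) = -1/6372 ≈ -0.00015694)
m/r(-73, -46) = -1/(6372*(-3 - 73)) = -1/6372/(-76) = -1/6372*(-1/76) = 1/484272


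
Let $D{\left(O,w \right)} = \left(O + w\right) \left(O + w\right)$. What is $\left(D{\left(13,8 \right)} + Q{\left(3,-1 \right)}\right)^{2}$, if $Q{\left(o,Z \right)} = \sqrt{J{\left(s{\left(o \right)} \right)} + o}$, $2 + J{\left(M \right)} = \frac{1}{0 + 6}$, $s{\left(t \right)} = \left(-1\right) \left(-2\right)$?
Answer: $\frac{\left(2646 + \sqrt{42}\right)^{2}}{36} \approx 1.9543 \cdot 10^{5}$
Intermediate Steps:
$s{\left(t \right)} = 2$
$J{\left(M \right)} = - \frac{11}{6}$ ($J{\left(M \right)} = -2 + \frac{1}{0 + 6} = -2 + \frac{1}{6} = - \frac{11}{6}$)
$D{\left(O,w \right)} = \left(O + w\right)^{2}$
$Q{\left(o,Z \right)} = \sqrt{- \frac{11}{6} + o}$
$\left(D{\left(13,8 \right)} + Q{\left(3,-1 \right)}\right)^{2} = \left(\left(13 + 8\right)^{2} + \frac{\sqrt{-66 + 36 \cdot 3}}{6}\right)^{2} = \left(21^{2} + \frac{\sqrt{-66 + 108}}{6}\right)^{2} = \left(441 + \frac{\sqrt{42}}{6}\right)^{2}$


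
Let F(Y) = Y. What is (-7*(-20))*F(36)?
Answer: 5040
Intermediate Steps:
(-7*(-20))*F(36) = -7*(-20)*36 = 140*36 = 5040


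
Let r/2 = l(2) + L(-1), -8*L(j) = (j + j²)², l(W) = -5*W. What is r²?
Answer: 400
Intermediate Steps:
L(j) = -(j + j²)²/8
r = -20 (r = 2*(-5*2 - ⅛*(-1)²*(1 - 1)²) = 2*(-10 - ⅛*1*0²) = 2*(-10 - ⅛*1*0) = 2*(-10 + 0) = 2*(-10) = -20)
r² = (-20)² = 400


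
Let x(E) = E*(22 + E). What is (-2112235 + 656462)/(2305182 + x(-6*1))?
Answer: -1455773/2305086 ≈ -0.63155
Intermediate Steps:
(-2112235 + 656462)/(2305182 + x(-6*1)) = (-2112235 + 656462)/(2305182 + (-6*1)*(22 - 6*1)) = -1455773/(2305182 - 6*(22 - 6)) = -1455773/(2305182 - 6*16) = -1455773/(2305182 - 96) = -1455773/2305086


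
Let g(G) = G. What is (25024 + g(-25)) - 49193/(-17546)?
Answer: 438681647/17546 ≈ 25002.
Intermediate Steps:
(25024 + g(-25)) - 49193/(-17546) = (25024 - 25) - 49193/(-17546) = 24999 - 49193*(-1/17546) = 24999 + 49193/17546 = 438681647/17546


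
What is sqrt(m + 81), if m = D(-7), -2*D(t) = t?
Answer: 13*sqrt(2)/2 ≈ 9.1924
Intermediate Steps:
D(t) = -t/2
m = 7/2 (m = -1/2*(-7) = 7/2 ≈ 3.5000)
sqrt(m + 81) = sqrt(7/2 + 81) = sqrt(169/2) = 13*sqrt(2)/2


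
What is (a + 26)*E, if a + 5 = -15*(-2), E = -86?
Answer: -4386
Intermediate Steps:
a = 25 (a = -5 - 15*(-2) = -5 + 30 = 25)
(a + 26)*E = (25 + 26)*(-86) = 51*(-86) = -4386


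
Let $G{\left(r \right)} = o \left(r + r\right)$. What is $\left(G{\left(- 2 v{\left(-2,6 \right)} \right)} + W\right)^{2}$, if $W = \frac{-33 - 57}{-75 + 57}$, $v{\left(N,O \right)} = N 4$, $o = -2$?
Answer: $3481$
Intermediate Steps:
$v{\left(N,O \right)} = 4 N$
$W = 5$ ($W = - \frac{90}{-18} = \left(-90\right) \left(- \frac{1}{18}\right) = 5$)
$G{\left(r \right)} = - 4 r$ ($G{\left(r \right)} = - 2 \left(r + r\right) = - 2 \cdot 2 r = - 4 r$)
$\left(G{\left(- 2 v{\left(-2,6 \right)} \right)} + W\right)^{2} = \left(- 4 \left(- 2 \cdot 4 \left(-2\right)\right) + 5\right)^{2} = \left(- 4 \left(\left(-2\right) \left(-8\right)\right) + 5\right)^{2} = \left(\left(-4\right) 16 + 5\right)^{2} = \left(-64 + 5\right)^{2} = \left(-59\right)^{2} = 3481$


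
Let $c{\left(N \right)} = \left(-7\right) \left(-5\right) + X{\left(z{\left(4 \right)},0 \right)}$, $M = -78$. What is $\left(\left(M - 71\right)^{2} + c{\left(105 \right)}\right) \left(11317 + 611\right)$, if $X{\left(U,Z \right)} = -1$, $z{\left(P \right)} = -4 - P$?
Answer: $265219080$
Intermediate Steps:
$c{\left(N \right)} = 34$ ($c{\left(N \right)} = \left(-7\right) \left(-5\right) - 1 = 35 - 1 = 34$)
$\left(\left(M - 71\right)^{2} + c{\left(105 \right)}\right) \left(11317 + 611\right) = \left(\left(-78 - 71\right)^{2} + 34\right) \left(11317 + 611\right) = \left(\left(-149\right)^{2} + 34\right) 11928 = \left(22201 + 34\right) 11928 = 22235 \cdot 11928 = 265219080$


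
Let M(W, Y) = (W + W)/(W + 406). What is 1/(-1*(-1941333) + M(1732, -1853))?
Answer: 1069/2075286709 ≈ 5.1511e-7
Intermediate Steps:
M(W, Y) = 2*W/(406 + W) (M(W, Y) = (2*W)/(406 + W) = 2*W/(406 + W))
1/(-1*(-1941333) + M(1732, -1853)) = 1/(-1*(-1941333) + 2*1732/(406 + 1732)) = 1/(1941333 + 2*1732/2138) = 1/(1941333 + 2*1732*(1/2138)) = 1/(1941333 + 1732/1069) = 1/(2075286709/1069) = 1069/2075286709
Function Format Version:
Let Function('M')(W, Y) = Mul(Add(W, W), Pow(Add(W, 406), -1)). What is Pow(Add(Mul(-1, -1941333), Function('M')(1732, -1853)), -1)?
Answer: Rational(1069, 2075286709) ≈ 5.1511e-7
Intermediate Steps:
Function('M')(W, Y) = Mul(2, W, Pow(Add(406, W), -1)) (Function('M')(W, Y) = Mul(Mul(2, W), Pow(Add(406, W), -1)) = Mul(2, W, Pow(Add(406, W), -1)))
Pow(Add(Mul(-1, -1941333), Function('M')(1732, -1853)), -1) = Pow(Add(Mul(-1, -1941333), Mul(2, 1732, Pow(Add(406, 1732), -1))), -1) = Pow(Add(1941333, Mul(2, 1732, Pow(2138, -1))), -1) = Pow(Add(1941333, Mul(2, 1732, Rational(1, 2138))), -1) = Pow(Add(1941333, Rational(1732, 1069)), -1) = Pow(Rational(2075286709, 1069), -1) = Rational(1069, 2075286709)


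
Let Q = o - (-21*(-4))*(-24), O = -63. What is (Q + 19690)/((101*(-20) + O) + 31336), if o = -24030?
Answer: -332/4179 ≈ -0.079445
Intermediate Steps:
Q = -22014 (Q = -24030 - (-21*(-4))*(-24) = -24030 - 84*(-24) = -24030 - 1*(-2016) = -24030 + 2016 = -22014)
(Q + 19690)/((101*(-20) + O) + 31336) = (-22014 + 19690)/((101*(-20) - 63) + 31336) = -2324/((-2020 - 63) + 31336) = -2324/(-2083 + 31336) = -2324/29253 = -2324*1/29253 = -332/4179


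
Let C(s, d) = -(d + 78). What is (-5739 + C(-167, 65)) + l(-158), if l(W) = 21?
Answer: -5861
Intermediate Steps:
C(s, d) = -78 - d (C(s, d) = -(78 + d) = -78 - d)
(-5739 + C(-167, 65)) + l(-158) = (-5739 + (-78 - 1*65)) + 21 = (-5739 + (-78 - 65)) + 21 = (-5739 - 143) + 21 = -5882 + 21 = -5861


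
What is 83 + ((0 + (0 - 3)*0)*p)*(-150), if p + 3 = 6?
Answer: 83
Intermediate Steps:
p = 3 (p = -3 + 6 = 3)
83 + ((0 + (0 - 3)*0)*p)*(-150) = 83 + ((0 + (0 - 3)*0)*3)*(-150) = 83 + ((0 - 3*0)*3)*(-150) = 83 + ((0 + 0)*3)*(-150) = 83 + (0*3)*(-150) = 83 + 0*(-150) = 83 + 0 = 83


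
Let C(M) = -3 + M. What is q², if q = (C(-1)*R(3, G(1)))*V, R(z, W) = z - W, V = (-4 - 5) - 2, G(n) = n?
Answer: 7744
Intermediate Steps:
V = -11 (V = -9 - 2 = -11)
q = 88 (q = ((-3 - 1)*(3 - 1*1))*(-11) = -4*(3 - 1)*(-11) = -4*2*(-11) = -8*(-11) = 88)
q² = 88² = 7744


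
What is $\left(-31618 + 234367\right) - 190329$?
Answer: $12420$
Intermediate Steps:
$\left(-31618 + 234367\right) - 190329 = 202749 - 190329 = 12420$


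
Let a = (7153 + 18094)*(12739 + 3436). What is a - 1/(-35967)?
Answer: 14687851882576/35967 ≈ 4.0837e+8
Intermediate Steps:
a = 408370225 (a = 25247*16175 = 408370225)
a - 1/(-35967) = 408370225 - 1/(-35967) = 408370225 - 1*(-1/35967) = 408370225 + 1/35967 = 14687851882576/35967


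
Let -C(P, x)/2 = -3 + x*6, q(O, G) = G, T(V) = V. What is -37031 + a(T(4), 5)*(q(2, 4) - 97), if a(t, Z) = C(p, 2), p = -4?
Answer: -35357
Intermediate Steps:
C(P, x) = 6 - 12*x (C(P, x) = -2*(-3 + x*6) = -2*(-3 + 6*x) = 6 - 12*x)
a(t, Z) = -18 (a(t, Z) = 6 - 12*2 = 6 - 24 = -18)
-37031 + a(T(4), 5)*(q(2, 4) - 97) = -37031 - 18*(4 - 97) = -37031 - 18*(-93) = -37031 + 1674 = -35357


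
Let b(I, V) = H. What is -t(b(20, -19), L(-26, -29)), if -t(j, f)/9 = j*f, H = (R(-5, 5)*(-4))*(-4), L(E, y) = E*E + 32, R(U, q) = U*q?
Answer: -2548800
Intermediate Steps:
L(E, y) = 32 + E**2 (L(E, y) = E**2 + 32 = 32 + E**2)
H = -400 (H = (-5*5*(-4))*(-4) = -25*(-4)*(-4) = 100*(-4) = -400)
b(I, V) = -400
t(j, f) = -9*f*j (t(j, f) = -9*j*f = -9*f*j)
-t(b(20, -19), L(-26, -29)) = -(-9)*(32 + (-26)**2)*(-400) = -(-9)*(32 + 676)*(-400) = -(-9)*708*(-400) = -1*2548800 = -2548800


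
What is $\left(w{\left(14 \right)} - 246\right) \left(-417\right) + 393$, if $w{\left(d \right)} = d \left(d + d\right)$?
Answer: $-60489$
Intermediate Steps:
$w{\left(d \right)} = 2 d^{2}$ ($w{\left(d \right)} = d 2 d = 2 d^{2}$)
$\left(w{\left(14 \right)} - 246\right) \left(-417\right) + 393 = \left(2 \cdot 14^{2} - 246\right) \left(-417\right) + 393 = \left(2 \cdot 196 - 246\right) \left(-417\right) + 393 = \left(392 - 246\right) \left(-417\right) + 393 = 146 \left(-417\right) + 393 = -60882 + 393 = -60489$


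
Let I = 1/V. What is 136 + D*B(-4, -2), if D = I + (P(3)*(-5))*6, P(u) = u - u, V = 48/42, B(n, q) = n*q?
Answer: 143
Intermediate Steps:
V = 8/7 (V = 48*(1/42) = 8/7 ≈ 1.1429)
P(u) = 0
I = 7/8 (I = 1/(8/7) = 7/8 ≈ 0.87500)
D = 7/8 (D = 7/8 + (0*(-5))*6 = 7/8 + 0*6 = 7/8 + 0 = 7/8 ≈ 0.87500)
136 + D*B(-4, -2) = 136 + 7*(-4*(-2))/8 = 136 + (7/8)*8 = 136 + 7 = 143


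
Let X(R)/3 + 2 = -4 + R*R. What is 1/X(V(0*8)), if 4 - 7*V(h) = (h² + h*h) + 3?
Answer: -49/879 ≈ -0.055745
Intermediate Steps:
V(h) = ⅐ - 2*h²/7 (V(h) = 4/7 - ((h² + h*h) + 3)/7 = 4/7 - ((h² + h²) + 3)/7 = 4/7 - (2*h² + 3)/7 = 4/7 - (3 + 2*h²)/7 = 4/7 + (-3/7 - 2*h²/7) = ⅐ - 2*h²/7)
X(R) = -18 + 3*R² (X(R) = -6 + 3*(-4 + R*R) = -6 + 3*(-4 + R²) = -6 + (-12 + 3*R²) = -18 + 3*R²)
1/X(V(0*8)) = 1/(-18 + 3*(⅐ - 2*(0*8)²/7)²) = 1/(-18 + 3*(⅐ - 2/7*0²)²) = 1/(-18 + 3*(⅐ - 2/7*0)²) = 1/(-18 + 3*(⅐ + 0)²) = 1/(-18 + 3*(⅐)²) = 1/(-18 + 3*(1/49)) = 1/(-18 + 3/49) = 1/(-879/49) = -49/879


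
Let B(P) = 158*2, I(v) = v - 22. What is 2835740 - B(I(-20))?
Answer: 2835424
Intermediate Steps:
I(v) = -22 + v
B(P) = 316
2835740 - B(I(-20)) = 2835740 - 1*316 = 2835740 - 316 = 2835424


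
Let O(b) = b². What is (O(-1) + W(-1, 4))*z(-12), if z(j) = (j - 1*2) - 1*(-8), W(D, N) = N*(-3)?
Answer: 66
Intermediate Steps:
W(D, N) = -3*N
z(j) = 6 + j (z(j) = (j - 2) + 8 = (-2 + j) + 8 = 6 + j)
(O(-1) + W(-1, 4))*z(-12) = ((-1)² - 3*4)*(6 - 12) = (1 - 12)*(-6) = -11*(-6) = 66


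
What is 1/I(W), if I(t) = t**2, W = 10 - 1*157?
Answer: 1/21609 ≈ 4.6277e-5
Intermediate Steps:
W = -147 (W = 10 - 157 = -147)
1/I(W) = 1/((-147)**2) = 1/21609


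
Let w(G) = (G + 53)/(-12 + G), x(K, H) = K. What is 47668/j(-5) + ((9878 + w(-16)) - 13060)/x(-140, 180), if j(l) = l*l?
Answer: 37817377/19600 ≈ 1929.5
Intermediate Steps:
w(G) = (53 + G)/(-12 + G)
j(l) = l²
47668/j(-5) + ((9878 + w(-16)) - 13060)/x(-140, 180) = 47668/((-5)²) + ((9878 + (53 - 16)/(-12 - 16)) - 13060)/(-140) = 47668/25 + ((9878 + 37/(-28)) - 13060)*(-1/140) = 47668*(1/25) + ((9878 - 1/28*37) - 13060)*(-1/140) = 47668/25 + ((9878 - 37/28) - 13060)*(-1/140) = 47668/25 + (276547/28 - 13060)*(-1/140) = 47668/25 - 89133/28*(-1/140) = 47668/25 + 89133/3920 = 37817377/19600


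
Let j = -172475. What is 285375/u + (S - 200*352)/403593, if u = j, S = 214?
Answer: -5091227309/2784388107 ≈ -1.8285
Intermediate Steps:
u = -172475
285375/u + (S - 200*352)/403593 = 285375/(-172475) + (214 - 200*352)/403593 = 285375*(-1/172475) + (214 - 70400)*(1/403593) = -11415/6899 - 70186*1/403593 = -11415/6899 - 70186/403593 = -5091227309/2784388107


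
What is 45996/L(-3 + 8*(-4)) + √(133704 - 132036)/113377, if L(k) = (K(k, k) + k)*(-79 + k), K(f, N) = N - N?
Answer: 7666/665 + 2*√417/113377 ≈ 11.528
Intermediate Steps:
K(f, N) = 0
L(k) = k*(-79 + k) (L(k) = (0 + k)*(-79 + k) = k*(-79 + k))
45996/L(-3 + 8*(-4)) + √(133704 - 132036)/113377 = 45996/(((-3 + 8*(-4))*(-79 + (-3 + 8*(-4))))) + √(133704 - 132036)/113377 = 45996/(((-3 - 32)*(-79 + (-3 - 32)))) + √1668*(1/113377) = 45996/((-35*(-79 - 35))) + (2*√417)*(1/113377) = 45996/((-35*(-114))) + 2*√417/113377 = 45996/3990 + 2*√417/113377 = 45996*(1/3990) + 2*√417/113377 = 7666/665 + 2*√417/113377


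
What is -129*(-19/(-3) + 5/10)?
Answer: -1763/2 ≈ -881.50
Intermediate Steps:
-129*(-19/(-3) + 5/10) = -129*(-19*(-⅓) + 5*(⅒)) = -129*(19/3 + ½) = -129*41/6 = -1763/2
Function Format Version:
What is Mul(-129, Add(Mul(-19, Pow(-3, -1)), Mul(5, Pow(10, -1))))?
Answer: Rational(-1763, 2) ≈ -881.50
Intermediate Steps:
Mul(-129, Add(Mul(-19, Pow(-3, -1)), Mul(5, Pow(10, -1)))) = Mul(-129, Add(Mul(-19, Rational(-1, 3)), Mul(5, Rational(1, 10)))) = Mul(-129, Add(Rational(19, 3), Rational(1, 2))) = Mul(-129, Rational(41, 6)) = Rational(-1763, 2)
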